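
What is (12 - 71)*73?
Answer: -4307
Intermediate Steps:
(12 - 71)*73 = -59*73 = -4307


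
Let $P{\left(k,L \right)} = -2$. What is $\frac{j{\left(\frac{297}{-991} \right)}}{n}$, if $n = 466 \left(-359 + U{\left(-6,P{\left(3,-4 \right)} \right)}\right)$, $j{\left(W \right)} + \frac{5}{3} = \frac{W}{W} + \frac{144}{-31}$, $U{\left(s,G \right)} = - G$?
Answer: $\frac{247}{7735833} \approx 3.1929 \cdot 10^{-5}$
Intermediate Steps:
$j{\left(W \right)} = - \frac{494}{93}$ ($j{\left(W \right)} = - \frac{5}{3} + \left(\frac{W}{W} + \frac{144}{-31}\right) = - \frac{5}{3} + \left(1 + 144 \left(- \frac{1}{31}\right)\right) = - \frac{5}{3} + \left(1 - \frac{144}{31}\right) = - \frac{5}{3} - \frac{113}{31} = - \frac{494}{93}$)
$n = -166362$ ($n = 466 \left(-359 - -2\right) = 466 \left(-359 + 2\right) = 466 \left(-357\right) = -166362$)
$\frac{j{\left(\frac{297}{-991} \right)}}{n} = - \frac{494}{93 \left(-166362\right)} = \left(- \frac{494}{93}\right) \left(- \frac{1}{166362}\right) = \frac{247}{7735833}$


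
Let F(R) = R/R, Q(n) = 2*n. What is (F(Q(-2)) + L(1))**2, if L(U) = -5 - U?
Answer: 25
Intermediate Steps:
F(R) = 1
(F(Q(-2)) + L(1))**2 = (1 + (-5 - 1*1))**2 = (1 + (-5 - 1))**2 = (1 - 6)**2 = (-5)**2 = 25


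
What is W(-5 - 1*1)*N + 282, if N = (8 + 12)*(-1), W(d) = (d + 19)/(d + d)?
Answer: 911/3 ≈ 303.67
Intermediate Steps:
W(d) = (19 + d)/(2*d) (W(d) = (19 + d)/((2*d)) = (19 + d)*(1/(2*d)) = (19 + d)/(2*d))
N = -20 (N = 20*(-1) = -20)
W(-5 - 1*1)*N + 282 = ((19 + (-5 - 1*1))/(2*(-5 - 1*1)))*(-20) + 282 = ((19 + (-5 - 1))/(2*(-5 - 1)))*(-20) + 282 = ((½)*(19 - 6)/(-6))*(-20) + 282 = ((½)*(-⅙)*13)*(-20) + 282 = -13/12*(-20) + 282 = 65/3 + 282 = 911/3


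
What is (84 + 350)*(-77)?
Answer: -33418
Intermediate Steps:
(84 + 350)*(-77) = 434*(-77) = -33418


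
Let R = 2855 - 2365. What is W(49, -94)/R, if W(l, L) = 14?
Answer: 1/35 ≈ 0.028571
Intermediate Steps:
R = 490
W(49, -94)/R = 14/490 = 14*(1/490) = 1/35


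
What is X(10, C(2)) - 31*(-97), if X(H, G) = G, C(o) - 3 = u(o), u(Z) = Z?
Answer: 3012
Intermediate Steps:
C(o) = 3 + o
X(10, C(2)) - 31*(-97) = (3 + 2) - 31*(-97) = 5 + 3007 = 3012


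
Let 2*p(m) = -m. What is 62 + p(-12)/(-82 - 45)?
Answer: 7868/127 ≈ 61.953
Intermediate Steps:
p(m) = -m/2 (p(m) = (-m)/2 = -m/2)
62 + p(-12)/(-82 - 45) = 62 + (-½*(-12))/(-82 - 45) = 62 + 6/(-127) = 62 - 1/127*6 = 62 - 6/127 = 7868/127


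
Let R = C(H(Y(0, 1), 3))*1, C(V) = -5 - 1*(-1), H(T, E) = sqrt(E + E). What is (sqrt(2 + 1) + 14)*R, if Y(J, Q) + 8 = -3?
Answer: -56 - 4*sqrt(3) ≈ -62.928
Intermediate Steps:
Y(J, Q) = -11 (Y(J, Q) = -8 - 3 = -11)
H(T, E) = sqrt(2)*sqrt(E) (H(T, E) = sqrt(2*E) = sqrt(2)*sqrt(E))
C(V) = -4 (C(V) = -5 + 1 = -4)
R = -4 (R = -4*1 = -4)
(sqrt(2 + 1) + 14)*R = (sqrt(2 + 1) + 14)*(-4) = (sqrt(3) + 14)*(-4) = (14 + sqrt(3))*(-4) = -56 - 4*sqrt(3)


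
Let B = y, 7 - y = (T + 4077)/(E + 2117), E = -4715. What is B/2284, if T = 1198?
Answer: 23461/5933832 ≈ 0.0039538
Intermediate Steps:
y = 23461/2598 (y = 7 - (1198 + 4077)/(-4715 + 2117) = 7 - 5275/(-2598) = 7 - 5275*(-1)/2598 = 7 - 1*(-5275/2598) = 7 + 5275/2598 = 23461/2598 ≈ 9.0304)
B = 23461/2598 ≈ 9.0304
B/2284 = (23461/2598)/2284 = (23461/2598)*(1/2284) = 23461/5933832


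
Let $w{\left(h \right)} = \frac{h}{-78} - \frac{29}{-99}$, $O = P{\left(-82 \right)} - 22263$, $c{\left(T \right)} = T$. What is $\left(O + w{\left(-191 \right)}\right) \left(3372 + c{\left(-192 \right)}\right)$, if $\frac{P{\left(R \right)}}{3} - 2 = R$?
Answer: $- \frac{30695302450}{429} \approx -7.1551 \cdot 10^{7}$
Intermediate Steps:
$P{\left(R \right)} = 6 + 3 R$
$O = -22503$ ($O = \left(6 + 3 \left(-82\right)\right) - 22263 = \left(6 - 246\right) - 22263 = -240 - 22263 = -22503$)
$w{\left(h \right)} = \frac{29}{99} - \frac{h}{78}$ ($w{\left(h \right)} = h \left(- \frac{1}{78}\right) - - \frac{29}{99} = - \frac{h}{78} + \frac{29}{99} = \frac{29}{99} - \frac{h}{78}$)
$\left(O + w{\left(-191 \right)}\right) \left(3372 + c{\left(-192 \right)}\right) = \left(-22503 + \left(\frac{29}{99} - - \frac{191}{78}\right)\right) \left(3372 - 192\right) = \left(-22503 + \left(\frac{29}{99} + \frac{191}{78}\right)\right) 3180 = \left(-22503 + \frac{7057}{2574}\right) 3180 = \left(- \frac{57915665}{2574}\right) 3180 = - \frac{30695302450}{429}$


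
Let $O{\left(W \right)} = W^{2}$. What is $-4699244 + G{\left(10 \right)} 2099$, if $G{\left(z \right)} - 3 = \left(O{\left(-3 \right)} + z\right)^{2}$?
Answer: $-3935208$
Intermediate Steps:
$G{\left(z \right)} = 3 + \left(9 + z\right)^{2}$ ($G{\left(z \right)} = 3 + \left(\left(-3\right)^{2} + z\right)^{2} = 3 + \left(9 + z\right)^{2}$)
$-4699244 + G{\left(10 \right)} 2099 = -4699244 + \left(3 + \left(9 + 10\right)^{2}\right) 2099 = -4699244 + \left(3 + 19^{2}\right) 2099 = -4699244 + \left(3 + 361\right) 2099 = -4699244 + 364 \cdot 2099 = -4699244 + 764036 = -3935208$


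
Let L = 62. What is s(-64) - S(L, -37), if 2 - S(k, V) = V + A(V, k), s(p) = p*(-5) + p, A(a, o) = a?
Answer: 180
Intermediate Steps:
s(p) = -4*p (s(p) = -5*p + p = -4*p)
S(k, V) = 2 - 2*V (S(k, V) = 2 - (V + V) = 2 - 2*V)
s(-64) - S(L, -37) = -4*(-64) - (2 - 2*(-37)) = 256 - (2 + 74) = 256 - 1*76 = 256 - 76 = 180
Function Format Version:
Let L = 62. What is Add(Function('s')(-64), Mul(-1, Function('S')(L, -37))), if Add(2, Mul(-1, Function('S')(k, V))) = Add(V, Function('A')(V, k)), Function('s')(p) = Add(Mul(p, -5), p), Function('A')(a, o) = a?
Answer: 180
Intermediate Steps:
Function('s')(p) = Mul(-4, p) (Function('s')(p) = Add(Mul(-5, p), p) = Mul(-4, p))
Function('S')(k, V) = Add(2, Mul(-2, V)) (Function('S')(k, V) = Add(2, Mul(-1, Add(V, V))) = Add(2, Mul(-1, Mul(2, V))) = Add(2, Mul(-2, V)))
Add(Function('s')(-64), Mul(-1, Function('S')(L, -37))) = Add(Mul(-4, -64), Mul(-1, Add(2, Mul(-2, -37)))) = Add(256, Mul(-1, Add(2, 74))) = Add(256, Mul(-1, 76)) = Add(256, -76) = 180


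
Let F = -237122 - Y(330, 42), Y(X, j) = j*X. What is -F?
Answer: 250982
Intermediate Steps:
Y(X, j) = X*j
F = -250982 (F = -237122 - 330*42 = -237122 - 1*13860 = -237122 - 13860 = -250982)
-F = -1*(-250982) = 250982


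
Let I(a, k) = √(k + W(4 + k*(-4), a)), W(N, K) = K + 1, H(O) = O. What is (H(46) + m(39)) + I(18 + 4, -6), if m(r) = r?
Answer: 85 + √17 ≈ 89.123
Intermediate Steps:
W(N, K) = 1 + K
I(a, k) = √(1 + a + k) (I(a, k) = √(k + (1 + a)) = √(1 + a + k))
(H(46) + m(39)) + I(18 + 4, -6) = (46 + 39) + √(1 + (18 + 4) - 6) = 85 + √(1 + 22 - 6) = 85 + √17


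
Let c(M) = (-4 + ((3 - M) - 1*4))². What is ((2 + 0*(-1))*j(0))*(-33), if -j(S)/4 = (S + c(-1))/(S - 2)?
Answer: -2112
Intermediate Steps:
c(M) = (-5 - M)² (c(M) = (-4 + ((3 - M) - 4))² = (-4 + (-1 - M))² = (-5 - M)²)
j(S) = -4*(16 + S)/(-2 + S) (j(S) = -4*(S + (5 - 1)²)/(S - 2) = -4*(S + 4²)/(-2 + S) = -4*(S + 16)/(-2 + S) = -4*(16 + S)/(-2 + S))
((2 + 0*(-1))*j(0))*(-33) = ((2 + 0*(-1))*(4*(-16 - 1*0)/(-2 + 0)))*(-33) = ((2 + 0)*(4*(-16 + 0)/(-2)))*(-33) = (2*(4*(-½)*(-16)))*(-33) = (2*32)*(-33) = 64*(-33) = -2112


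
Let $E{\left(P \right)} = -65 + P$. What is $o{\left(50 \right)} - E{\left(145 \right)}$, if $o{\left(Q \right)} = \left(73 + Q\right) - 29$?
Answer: $14$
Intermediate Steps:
$o{\left(Q \right)} = 44 + Q$
$o{\left(50 \right)} - E{\left(145 \right)} = \left(44 + 50\right) - \left(-65 + 145\right) = 94 - 80 = 14$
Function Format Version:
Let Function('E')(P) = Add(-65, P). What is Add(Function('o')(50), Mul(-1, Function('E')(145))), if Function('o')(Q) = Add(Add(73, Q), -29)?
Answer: 14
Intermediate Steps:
Function('o')(Q) = Add(44, Q)
Add(Function('o')(50), Mul(-1, Function('E')(145))) = Add(Add(44, 50), Mul(-1, Add(-65, 145))) = Add(94, Mul(-1, 80)) = Add(94, -80) = 14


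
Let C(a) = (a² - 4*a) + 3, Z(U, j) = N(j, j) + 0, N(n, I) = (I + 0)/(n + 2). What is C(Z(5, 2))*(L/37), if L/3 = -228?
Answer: -855/37 ≈ -23.108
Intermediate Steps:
L = -684 (L = 3*(-228) = -684)
N(n, I) = I/(2 + n)
Z(U, j) = j/(2 + j) (Z(U, j) = j/(2 + j) + 0 = j/(2 + j))
C(a) = 3 + a² - 4*a
C(Z(5, 2))*(L/37) = (3 + (2/(2 + 2))² - 8/(2 + 2))*(-684/37) = (3 + (2/4)² - 8/4)*(-684*1/37) = (3 + (2*(¼))² - 8/4)*(-684/37) = (3 + (½)² - 4*½)*(-684/37) = (3 + ¼ - 2)*(-684/37) = (5/4)*(-684/37) = -855/37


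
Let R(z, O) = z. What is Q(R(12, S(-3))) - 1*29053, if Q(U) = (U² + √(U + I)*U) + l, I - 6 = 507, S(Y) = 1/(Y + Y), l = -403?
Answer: -29312 + 60*√21 ≈ -29037.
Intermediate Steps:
S(Y) = 1/(2*Y)
I = 513 (I = 6 + 507 = 513)
Q(U) = -403 + U² + U*√(513 + U) (Q(U) = (U² + √(U + 513)*U) - 403 = (U² + √(513 + U)*U) - 403 = (U² + U*√(513 + U)) - 403 = -403 + U² + U*√(513 + U))
Q(R(12, S(-3))) - 1*29053 = (-403 + 12² + 12*√(513 + 12)) - 1*29053 = (-403 + 144 + 12*√525) - 29053 = (-403 + 144 + 12*(5*√21)) - 29053 = (-403 + 144 + 60*√21) - 29053 = (-259 + 60*√21) - 29053 = -29312 + 60*√21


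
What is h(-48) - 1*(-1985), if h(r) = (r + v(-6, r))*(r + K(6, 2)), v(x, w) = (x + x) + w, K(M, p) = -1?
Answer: 7277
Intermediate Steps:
v(x, w) = w + 2*x (v(x, w) = 2*x + w = w + 2*x)
h(r) = (-1 + r)*(-12 + 2*r) (h(r) = (r + (r + 2*(-6)))*(r - 1) = (r + (r - 12))*(-1 + r) = (r + (-12 + r))*(-1 + r) = (-12 + 2*r)*(-1 + r) = (-1 + r)*(-12 + 2*r))
h(-48) - 1*(-1985) = (12 - 14*(-48) + 2*(-48)²) - 1*(-1985) = (12 + 672 + 2*2304) + 1985 = (12 + 672 + 4608) + 1985 = 5292 + 1985 = 7277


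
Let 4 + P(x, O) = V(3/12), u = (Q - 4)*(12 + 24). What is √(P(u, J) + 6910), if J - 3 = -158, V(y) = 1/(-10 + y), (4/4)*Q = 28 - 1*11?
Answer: √10503870/39 ≈ 83.102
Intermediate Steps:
Q = 17 (Q = 28 - 1*11 = 28 - 11 = 17)
J = -155 (J = 3 - 158 = -155)
u = 468 (u = (17 - 4)*(12 + 24) = 13*36 = 468)
P(x, O) = -160/39 (P(x, O) = -4 + 1/(-10 + 3/12) = -4 + 1/(-10 + 3*(1/12)) = -4 + 1/(-10 + ¼) = -4 + 1/(-39/4) = -4 - 4/39 = -160/39)
√(P(u, J) + 6910) = √(-160/39 + 6910) = √(269330/39) = √10503870/39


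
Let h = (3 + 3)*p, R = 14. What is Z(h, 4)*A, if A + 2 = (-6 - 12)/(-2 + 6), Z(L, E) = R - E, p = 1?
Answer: -65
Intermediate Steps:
h = 6 (h = (3 + 3)*1 = 6*1 = 6)
Z(L, E) = 14 - E
A = -13/2 (A = -2 + (-6 - 12)/(-2 + 6) = -2 - 18/4 = -2 - 18*1/4 = -2 - 9/2 = -13/2 ≈ -6.5000)
Z(h, 4)*A = (14 - 1*4)*(-13/2) = (14 - 4)*(-13/2) = 10*(-13/2) = -65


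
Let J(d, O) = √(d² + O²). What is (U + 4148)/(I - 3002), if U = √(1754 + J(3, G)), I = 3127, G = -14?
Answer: 4148/125 + √(1754 + √205)/125 ≈ 33.520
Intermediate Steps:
J(d, O) = √(O² + d²)
U = √(1754 + √205) (U = √(1754 + √((-14)² + 3²)) = √(1754 + √(196 + 9)) = √(1754 + √205) ≈ 42.051)
(U + 4148)/(I - 3002) = (√(1754 + √205) + 4148)/(3127 - 3002) = (4148 + √(1754 + √205))/125 = (4148 + √(1754 + √205))*(1/125) = 4148/125 + √(1754 + √205)/125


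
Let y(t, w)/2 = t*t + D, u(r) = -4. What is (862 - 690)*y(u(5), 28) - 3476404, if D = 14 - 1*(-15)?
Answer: -3460924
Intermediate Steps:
D = 29 (D = 14 + 15 = 29)
y(t, w) = 58 + 2*t**2 (y(t, w) = 2*(t*t + 29) = 2*(t**2 + 29) = 2*(29 + t**2) = 58 + 2*t**2)
(862 - 690)*y(u(5), 28) - 3476404 = (862 - 690)*(58 + 2*(-4)**2) - 3476404 = 172*(58 + 2*16) - 3476404 = 172*(58 + 32) - 3476404 = 172*90 - 3476404 = 15480 - 3476404 = -3460924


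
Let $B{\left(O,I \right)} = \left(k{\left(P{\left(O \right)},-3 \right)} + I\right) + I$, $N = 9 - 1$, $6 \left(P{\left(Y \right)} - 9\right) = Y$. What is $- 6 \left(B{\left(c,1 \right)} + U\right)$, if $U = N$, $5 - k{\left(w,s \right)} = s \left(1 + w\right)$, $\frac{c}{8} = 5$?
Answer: $-390$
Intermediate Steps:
$c = 40$ ($c = 8 \cdot 5 = 40$)
$P{\left(Y \right)} = 9 + \frac{Y}{6}$
$k{\left(w,s \right)} = 5 - s \left(1 + w\right)$
$N = 8$
$B{\left(O,I \right)} = 35 + \frac{O}{2} + 2 I$ ($B{\left(O,I \right)} = \left(\left(5 - -3 - - 3 \left(9 + \frac{O}{6}\right)\right) + I\right) + I = \left(\left(5 + 3 + \left(27 + \frac{O}{2}\right)\right) + I\right) + I = \left(\left(35 + \frac{O}{2}\right) + I\right) + I = \left(35 + I + \frac{O}{2}\right) + I = 35 + \frac{O}{2} + 2 I$)
$U = 8$
$- 6 \left(B{\left(c,1 \right)} + U\right) = - 6 \left(\left(35 + \frac{1}{2} \cdot 40 + 2 \cdot 1\right) + 8\right) = - 6 \left(\left(35 + 20 + 2\right) + 8\right) = - 6 \left(57 + 8\right) = \left(-6\right) 65 = -390$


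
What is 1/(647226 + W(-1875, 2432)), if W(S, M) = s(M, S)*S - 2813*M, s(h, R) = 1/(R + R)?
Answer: -2/12387979 ≈ -1.6145e-7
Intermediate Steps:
s(h, R) = 1/(2*R)
W(S, M) = ½ - 2813*M (W(S, M) = (1/(2*S))*S - 2813*M = ½ - 2813*M)
1/(647226 + W(-1875, 2432)) = 1/(647226 + (½ - 2813*2432)) = 1/(647226 + (½ - 6841216)) = 1/(647226 - 13682431/2) = 1/(-12387979/2) = -2/12387979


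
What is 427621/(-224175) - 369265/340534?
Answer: -228399470989/76339209450 ≈ -2.9919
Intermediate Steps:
427621/(-224175) - 369265/340534 = 427621*(-1/224175) - 369265*1/340534 = -427621/224175 - 369265/340534 = -228399470989/76339209450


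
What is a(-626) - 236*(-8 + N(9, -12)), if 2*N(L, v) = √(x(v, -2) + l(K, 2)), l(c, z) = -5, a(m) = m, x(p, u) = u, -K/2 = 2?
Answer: 1262 - 118*I*√7 ≈ 1262.0 - 312.2*I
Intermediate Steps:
K = -4 (K = -2*2 = -4)
N(L, v) = I*√7/2 (N(L, v) = √(-2 - 5)/2 = √(-7)/2 = (I*√7)/2 = I*√7/2)
a(-626) - 236*(-8 + N(9, -12)) = -626 - 236*(-8 + I*√7/2) = -626 - (-1888 + 118*I*√7) = -626 + (1888 - 118*I*√7) = 1262 - 118*I*√7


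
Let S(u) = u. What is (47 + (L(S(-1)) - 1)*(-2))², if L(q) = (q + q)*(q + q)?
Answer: 1681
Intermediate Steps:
L(q) = 4*q² (L(q) = (2*q)*(2*q) = 4*q²)
(47 + (L(S(-1)) - 1)*(-2))² = (47 + (4*(-1)² - 1)*(-2))² = (47 + (4*1 - 1)*(-2))² = (47 + (4 - 1)*(-2))² = (47 + 3*(-2))² = (47 - 6)² = 41² = 1681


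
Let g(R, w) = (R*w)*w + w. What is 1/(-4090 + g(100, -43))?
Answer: 1/180767 ≈ 5.5320e-6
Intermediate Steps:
g(R, w) = w + R*w² (g(R, w) = R*w² + w = w + R*w²)
1/(-4090 + g(100, -43)) = 1/(-4090 - 43*(1 + 100*(-43))) = 1/(-4090 - 43*(1 - 4300)) = 1/(-4090 - 43*(-4299)) = 1/(-4090 + 184857) = 1/180767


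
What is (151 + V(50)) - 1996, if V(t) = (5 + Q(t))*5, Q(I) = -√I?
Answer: -1820 - 25*√2 ≈ -1855.4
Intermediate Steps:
V(t) = 25 - 5*√t (V(t) = (5 - √t)*5 = 25 - 5*√t)
(151 + V(50)) - 1996 = (151 + (25 - 25*√2)) - 1996 = (176 - 25*√2) - 1996 = -1820 - 25*√2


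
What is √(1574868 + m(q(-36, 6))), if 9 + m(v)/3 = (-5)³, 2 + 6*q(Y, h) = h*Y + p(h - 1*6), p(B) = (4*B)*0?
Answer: √1574466 ≈ 1254.8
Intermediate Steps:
p(B) = 0
q(Y, h) = -⅓ + Y*h/6 (q(Y, h) = -⅓ + (h*Y + 0)/6 = -⅓ + (Y*h + 0)/6 = -⅓ + (Y*h)/6 = -⅓ + Y*h/6)
m(v) = -402 (m(v) = -27 + 3*(-5)³ = -27 + 3*(-125) = -27 - 375 = -402)
√(1574868 + m(q(-36, 6))) = √(1574868 - 402) = √1574466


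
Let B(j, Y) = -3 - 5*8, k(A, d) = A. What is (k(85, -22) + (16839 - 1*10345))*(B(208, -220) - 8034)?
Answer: -53138583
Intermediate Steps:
B(j, Y) = -43 (B(j, Y) = -3 - 40 = -43)
(k(85, -22) + (16839 - 1*10345))*(B(208, -220) - 8034) = (85 + (16839 - 1*10345))*(-43 - 8034) = (85 + (16839 - 10345))*(-8077) = (85 + 6494)*(-8077) = 6579*(-8077) = -53138583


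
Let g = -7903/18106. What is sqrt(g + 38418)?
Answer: sqrt(12594323660930)/18106 ≈ 196.00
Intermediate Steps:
g = -7903/18106 (g = -7903*1/18106 = -7903/18106 ≈ -0.43649)
sqrt(g + 38418) = sqrt(-7903/18106 + 38418) = sqrt(695588405/18106) = sqrt(12594323660930)/18106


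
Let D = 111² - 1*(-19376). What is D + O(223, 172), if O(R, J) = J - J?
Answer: 31697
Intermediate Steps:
O(R, J) = 0
D = 31697 (D = 12321 + 19376 = 31697)
D + O(223, 172) = 31697 + 0 = 31697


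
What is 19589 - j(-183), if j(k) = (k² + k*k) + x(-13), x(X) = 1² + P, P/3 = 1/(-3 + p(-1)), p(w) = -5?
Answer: -379117/8 ≈ -47390.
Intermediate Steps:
P = -3/8 (P = 3/(-3 - 5) = 3/(-8) = 3*(-⅛) = -3/8 ≈ -0.37500)
x(X) = 5/8 (x(X) = 1² - 3/8 = 1 - 3/8 = 5/8)
j(k) = 5/8 + 2*k² (j(k) = (k² + k*k) + 5/8 = (k² + k²) + 5/8 = 2*k² + 5/8 = 5/8 + 2*k²)
19589 - j(-183) = 19589 - (5/8 + 2*(-183)²) = 19589 - (5/8 + 2*33489) = 19589 - (5/8 + 66978) = 19589 - 1*535829/8 = 19589 - 535829/8 = -379117/8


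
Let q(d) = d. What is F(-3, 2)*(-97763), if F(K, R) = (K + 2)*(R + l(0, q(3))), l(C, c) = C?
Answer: 195526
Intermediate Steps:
F(K, R) = R*(2 + K) (F(K, R) = (K + 2)*(R + 0) = (2 + K)*R = R*(2 + K))
F(-3, 2)*(-97763) = (2*(2 - 3))*(-97763) = (2*(-1))*(-97763) = -2*(-97763) = 195526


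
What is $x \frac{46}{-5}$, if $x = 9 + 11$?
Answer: $-184$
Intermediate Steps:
$x = 20$
$x \frac{46}{-5} = 20 \frac{46}{-5} = 20 \cdot 46 \left(- \frac{1}{5}\right) = 20 \left(- \frac{46}{5}\right) = -184$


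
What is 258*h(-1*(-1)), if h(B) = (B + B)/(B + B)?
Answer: 258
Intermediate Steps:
h(B) = 1 (h(B) = (2*B)/((2*B)) = (2*B)*(1/(2*B)) = 1)
258*h(-1*(-1)) = 258*1 = 258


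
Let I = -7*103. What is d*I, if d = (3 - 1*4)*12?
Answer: 8652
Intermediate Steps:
d = -12 (d = (3 - 4)*12 = -1*12 = -12)
I = -721
d*I = -12*(-721) = 8652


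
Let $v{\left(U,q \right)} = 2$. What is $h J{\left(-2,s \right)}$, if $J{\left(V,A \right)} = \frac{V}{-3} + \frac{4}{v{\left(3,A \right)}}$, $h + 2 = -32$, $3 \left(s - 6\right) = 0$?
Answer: $- \frac{272}{3} \approx -90.667$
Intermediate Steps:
$s = 6$ ($s = 6 + \frac{1}{3} \cdot 0 = 6 + 0 = 6$)
$h = -34$ ($h = -2 - 32 = -34$)
$J{\left(V,A \right)} = 2 - \frac{V}{3}$ ($J{\left(V,A \right)} = \frac{V}{-3} + \frac{4}{2} = V \left(- \frac{1}{3}\right) + 4 \cdot \frac{1}{2} = - \frac{V}{3} + 2 = 2 - \frac{V}{3}$)
$h J{\left(-2,s \right)} = - 34 \left(2 - - \frac{2}{3}\right) = - 34 \left(2 + \frac{2}{3}\right) = \left(-34\right) \frac{8}{3} = - \frac{272}{3}$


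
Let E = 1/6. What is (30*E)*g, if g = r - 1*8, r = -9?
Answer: -85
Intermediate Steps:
E = ⅙ ≈ 0.16667
g = -17 (g = -9 - 1*8 = -9 - 8 = -17)
(30*E)*g = (30*(⅙))*(-17) = 5*(-17) = -85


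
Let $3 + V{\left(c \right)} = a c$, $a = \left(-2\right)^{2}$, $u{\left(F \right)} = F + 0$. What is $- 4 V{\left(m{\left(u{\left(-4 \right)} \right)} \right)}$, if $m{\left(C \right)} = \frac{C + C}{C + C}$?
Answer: $-4$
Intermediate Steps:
$u{\left(F \right)} = F$
$a = 4$
$m{\left(C \right)} = 1$ ($m{\left(C \right)} = \frac{2 C}{2 C} = 2 C \frac{1}{2 C} = 1$)
$V{\left(c \right)} = -3 + 4 c$
$- 4 V{\left(m{\left(u{\left(-4 \right)} \right)} \right)} = - 4 \left(-3 + 4 \cdot 1\right) = - 4 \left(-3 + 4\right) = \left(-4\right) 1 = -4$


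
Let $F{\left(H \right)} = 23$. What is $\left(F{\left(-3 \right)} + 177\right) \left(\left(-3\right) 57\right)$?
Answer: $-34200$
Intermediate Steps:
$\left(F{\left(-3 \right)} + 177\right) \left(\left(-3\right) 57\right) = \left(23 + 177\right) \left(\left(-3\right) 57\right) = 200 \left(-171\right) = -34200$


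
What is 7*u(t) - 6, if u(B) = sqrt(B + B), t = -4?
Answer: -6 + 14*I*sqrt(2) ≈ -6.0 + 19.799*I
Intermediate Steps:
u(B) = sqrt(2)*sqrt(B) (u(B) = sqrt(2*B) = sqrt(2)*sqrt(B))
7*u(t) - 6 = 7*(sqrt(2)*sqrt(-4)) - 6 = 7*(sqrt(2)*(2*I)) - 6 = 7*(2*I*sqrt(2)) - 6 = 14*I*sqrt(2) - 6 = -6 + 14*I*sqrt(2)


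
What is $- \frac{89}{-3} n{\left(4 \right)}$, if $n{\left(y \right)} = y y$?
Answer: $\frac{1424}{3} \approx 474.67$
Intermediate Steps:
$n{\left(y \right)} = y^{2}$
$- \frac{89}{-3} n{\left(4 \right)} = - \frac{89}{-3} \cdot 4^{2} = \left(-89\right) \left(- \frac{1}{3}\right) 16 = \frac{89}{3} \cdot 16 = \frac{1424}{3}$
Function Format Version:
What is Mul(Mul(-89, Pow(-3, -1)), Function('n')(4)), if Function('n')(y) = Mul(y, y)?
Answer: Rational(1424, 3) ≈ 474.67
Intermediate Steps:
Function('n')(y) = Pow(y, 2)
Mul(Mul(-89, Pow(-3, -1)), Function('n')(4)) = Mul(Mul(-89, Pow(-3, -1)), Pow(4, 2)) = Mul(Mul(-89, Rational(-1, 3)), 16) = Mul(Rational(89, 3), 16) = Rational(1424, 3)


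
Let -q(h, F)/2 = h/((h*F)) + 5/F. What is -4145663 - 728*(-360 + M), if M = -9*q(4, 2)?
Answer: -3922895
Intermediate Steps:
q(h, F) = -12/F (q(h, F) = -2*(h/((h*F)) + 5/F) = -2*(h/((F*h)) + 5/F) = -2*(h*(1/(F*h)) + 5/F) = -2*(1/F + 5/F) = -12/F)
M = 54 (M = -(-108)/2 = -9*(-6) = 54)
-4145663 - 728*(-360 + M) = -4145663 - 728*(-360 + 54) = -4145663 - 728*(-306) = -4145663 + 222768 = -3922895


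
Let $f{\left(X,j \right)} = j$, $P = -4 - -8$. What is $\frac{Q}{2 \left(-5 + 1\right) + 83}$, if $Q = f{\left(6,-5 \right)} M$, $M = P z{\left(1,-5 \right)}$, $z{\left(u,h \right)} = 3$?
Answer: $- \frac{4}{5} \approx -0.8$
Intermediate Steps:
$P = 4$ ($P = -4 + 8 = 4$)
$M = 12$ ($M = 4 \cdot 3 = 12$)
$Q = -60$ ($Q = \left(-5\right) 12 = -60$)
$\frac{Q}{2 \left(-5 + 1\right) + 83} = - \frac{60}{2 \left(-5 + 1\right) + 83} = - \frac{60}{2 \left(-4\right) + 83} = - \frac{60}{-8 + 83} = - \frac{60}{75} = \left(-60\right) \frac{1}{75} = - \frac{4}{5}$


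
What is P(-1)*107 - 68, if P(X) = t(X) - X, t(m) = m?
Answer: -68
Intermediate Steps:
P(X) = 0 (P(X) = X - X = 0)
P(-1)*107 - 68 = 0*107 - 68 = 0 - 68 = -68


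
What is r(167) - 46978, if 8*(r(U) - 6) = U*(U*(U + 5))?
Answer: 1105283/2 ≈ 5.5264e+5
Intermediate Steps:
r(U) = 6 + U²*(5 + U)/8 (r(U) = 6 + (U*(U*(U + 5)))/8 = 6 + (U*(U*(5 + U)))/8 = 6 + (U²*(5 + U))/8 = 6 + U²*(5 + U)/8)
r(167) - 46978 = (6 + (⅛)*167³ + (5/8)*167²) - 46978 = (6 + (⅛)*4657463 + (5/8)*27889) - 46978 = (6 + 4657463/8 + 139445/8) - 46978 = 1199239/2 - 46978 = 1105283/2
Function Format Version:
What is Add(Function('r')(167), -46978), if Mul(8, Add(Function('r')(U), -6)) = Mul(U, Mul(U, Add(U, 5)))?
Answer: Rational(1105283, 2) ≈ 5.5264e+5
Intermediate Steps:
Function('r')(U) = Add(6, Mul(Rational(1, 8), Pow(U, 2), Add(5, U))) (Function('r')(U) = Add(6, Mul(Rational(1, 8), Mul(U, Mul(U, Add(U, 5))))) = Add(6, Mul(Rational(1, 8), Mul(U, Mul(U, Add(5, U))))) = Add(6, Mul(Rational(1, 8), Mul(Pow(U, 2), Add(5, U)))) = Add(6, Mul(Rational(1, 8), Pow(U, 2), Add(5, U))))
Add(Function('r')(167), -46978) = Add(Add(6, Mul(Rational(1, 8), Pow(167, 3)), Mul(Rational(5, 8), Pow(167, 2))), -46978) = Add(Add(6, Mul(Rational(1, 8), 4657463), Mul(Rational(5, 8), 27889)), -46978) = Add(Add(6, Rational(4657463, 8), Rational(139445, 8)), -46978) = Add(Rational(1199239, 2), -46978) = Rational(1105283, 2)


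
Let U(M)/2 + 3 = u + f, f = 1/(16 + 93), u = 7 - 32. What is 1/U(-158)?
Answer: -109/6102 ≈ -0.017863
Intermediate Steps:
u = -25
f = 1/109 ≈ 0.0091743
U(M) = -6102/109 (U(M) = -6 + 2*(-25 + 1/109) = -6 + 2*(-2724/109) = -6 - 5448/109 = -6102/109)
1/U(-158) = 1/(-6102/109) = -109/6102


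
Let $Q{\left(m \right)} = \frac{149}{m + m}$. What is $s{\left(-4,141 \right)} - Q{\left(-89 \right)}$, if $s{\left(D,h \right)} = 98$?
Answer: $\frac{17593}{178} \approx 98.837$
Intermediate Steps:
$Q{\left(m \right)} = \frac{149}{2 m}$
$s{\left(-4,141 \right)} - Q{\left(-89 \right)} = 98 - \frac{149}{2 \left(-89\right)} = 98 - \frac{149}{2} \left(- \frac{1}{89}\right) = 98 - - \frac{149}{178} = 98 + \frac{149}{178} = \frac{17593}{178}$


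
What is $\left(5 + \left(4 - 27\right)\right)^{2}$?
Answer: $324$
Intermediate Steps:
$\left(5 + \left(4 - 27\right)\right)^{2} = \left(5 - 23\right)^{2} = \left(-18\right)^{2} = 324$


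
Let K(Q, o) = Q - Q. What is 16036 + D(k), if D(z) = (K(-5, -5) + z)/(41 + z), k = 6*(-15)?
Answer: 785854/49 ≈ 16038.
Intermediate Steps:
k = -90
K(Q, o) = 0
D(z) = z/(41 + z) (D(z) = (0 + z)/(41 + z) = z/(41 + z))
16036 + D(k) = 16036 - 90/(41 - 90) = 16036 - 90/(-49) = 16036 - 90*(-1/49) = 16036 + 90/49 = 785854/49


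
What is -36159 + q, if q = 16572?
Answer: -19587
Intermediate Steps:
-36159 + q = -36159 + 16572 = -19587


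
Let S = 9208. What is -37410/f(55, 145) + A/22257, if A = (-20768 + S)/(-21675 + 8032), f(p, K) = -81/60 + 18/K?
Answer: 732065091107440/23988527829 ≈ 30517.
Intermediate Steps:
f(p, K) = -27/20 + 18/K (f(p, K) = -81*1/60 + 18/K = -27/20 + 18/K)
A = 11560/13643 (A = (-20768 + 9208)/(-21675 + 8032) = -11560/(-13643) = -11560*(-1/13643) = 11560/13643 ≈ 0.84732)
-37410/f(55, 145) + A/22257 = -37410/(-27/20 + 18/145) + (11560/13643)/22257 = -37410/(-27/20 + 18*(1/145)) + (11560/13643)*(1/22257) = -37410/(-27/20 + 18/145) + 11560/303652251 = -37410/(-711/580) + 11560/303652251 = -37410*(-580/711) + 11560/303652251 = 7232600/237 + 11560/303652251 = 732065091107440/23988527829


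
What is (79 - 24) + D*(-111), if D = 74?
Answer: -8159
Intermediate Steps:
(79 - 24) + D*(-111) = (79 - 24) + 74*(-111) = 55 - 8214 = -8159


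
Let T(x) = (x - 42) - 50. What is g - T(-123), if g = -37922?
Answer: -37707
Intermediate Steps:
T(x) = -92 + x (T(x) = (-42 + x) - 50 = -92 + x)
g - T(-123) = -37922 - (-92 - 123) = -37922 - 1*(-215) = -37922 + 215 = -37707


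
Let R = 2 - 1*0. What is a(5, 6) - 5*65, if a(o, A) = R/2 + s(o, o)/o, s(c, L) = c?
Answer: -323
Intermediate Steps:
R = 2 (R = 2 + 0 = 2)
a(o, A) = 2 (a(o, A) = 2/2 + o/o = 2*(½) + 1 = 1 + 1 = 2)
a(5, 6) - 5*65 = 2 - 5*65 = 2 - 325 = -323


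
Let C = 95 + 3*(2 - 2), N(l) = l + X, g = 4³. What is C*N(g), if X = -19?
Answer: 4275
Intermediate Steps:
g = 64
N(l) = -19 + l (N(l) = l - 19 = -19 + l)
C = 95 (C = 95 + 3*0 = 95 + 0 = 95)
C*N(g) = 95*(-19 + 64) = 95*45 = 4275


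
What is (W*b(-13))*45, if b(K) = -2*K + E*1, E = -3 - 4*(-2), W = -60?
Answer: -83700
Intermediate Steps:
E = 5 (E = -3 + 8 = 5)
b(K) = 5 - 2*K (b(K) = -2*K + 5*1 = -2*K + 5 = 5 - 2*K)
(W*b(-13))*45 = -60*(5 - 2*(-13))*45 = -60*(5 + 26)*45 = -60*31*45 = -1860*45 = -83700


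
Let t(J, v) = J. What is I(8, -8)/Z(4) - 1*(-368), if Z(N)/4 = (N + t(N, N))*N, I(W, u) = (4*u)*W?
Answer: 366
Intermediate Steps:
I(W, u) = 4*W*u
Z(N) = 8*N² (Z(N) = 4*((N + N)*N) = 4*((2*N)*N) = 4*(2*N²) = 8*N²)
I(8, -8)/Z(4) - 1*(-368) = (4*8*(-8))/((8*4²)) - 1*(-368) = -256/(8*16) + 368 = -256/128 + 368 = -256*1/128 + 368 = -2 + 368 = 366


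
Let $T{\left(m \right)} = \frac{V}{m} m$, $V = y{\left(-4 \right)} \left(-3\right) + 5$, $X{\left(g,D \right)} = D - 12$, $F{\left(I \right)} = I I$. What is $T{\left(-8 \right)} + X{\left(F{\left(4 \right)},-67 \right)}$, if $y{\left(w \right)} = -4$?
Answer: $-62$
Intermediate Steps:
$F{\left(I \right)} = I^{2}$
$X{\left(g,D \right)} = -12 + D$
$V = 17$ ($V = \left(-4\right) \left(-3\right) + 5 = 12 + 5 = 17$)
$T{\left(m \right)} = 17$ ($T{\left(m \right)} = \frac{17}{m} m = 17$)
$T{\left(-8 \right)} + X{\left(F{\left(4 \right)},-67 \right)} = 17 - 79 = -62$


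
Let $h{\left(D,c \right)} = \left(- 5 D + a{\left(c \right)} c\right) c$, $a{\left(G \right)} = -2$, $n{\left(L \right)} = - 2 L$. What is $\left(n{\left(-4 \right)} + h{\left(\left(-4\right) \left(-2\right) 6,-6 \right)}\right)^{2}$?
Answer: $1893376$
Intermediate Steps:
$h{\left(D,c \right)} = c \left(- 5 D - 2 c\right)$ ($h{\left(D,c \right)} = \left(- 5 D - 2 c\right) c = c \left(- 5 D - 2 c\right)$)
$\left(n{\left(-4 \right)} + h{\left(\left(-4\right) \left(-2\right) 6,-6 \right)}\right)^{2} = \left(\left(-2\right) \left(-4\right) - - 6 \left(2 \left(-6\right) + 5 \left(-4\right) \left(-2\right) 6\right)\right)^{2} = \left(8 - - 6 \left(-12 + 5 \cdot 8 \cdot 6\right)\right)^{2} = \left(8 - - 6 \left(-12 + 5 \cdot 48\right)\right)^{2} = \left(8 - - 6 \left(-12 + 240\right)\right)^{2} = \left(8 - \left(-6\right) 228\right)^{2} = \left(8 + 1368\right)^{2} = 1376^{2} = 1893376$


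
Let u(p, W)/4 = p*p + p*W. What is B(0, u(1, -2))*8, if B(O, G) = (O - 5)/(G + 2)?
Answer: 20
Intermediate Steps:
u(p, W) = 4*p² + 4*W*p (u(p, W) = 4*(p*p + p*W) = 4*(p² + W*p) = 4*p² + 4*W*p)
B(O, G) = (-5 + O)/(2 + G)
B(0, u(1, -2))*8 = ((-5 + 0)/(2 + 4*1*(-2 + 1)))*8 = (-5/(2 + 4*1*(-1)))*8 = (-5/(2 - 4))*8 = (-5/(-2))*8 = -½*(-5)*8 = (5/2)*8 = 20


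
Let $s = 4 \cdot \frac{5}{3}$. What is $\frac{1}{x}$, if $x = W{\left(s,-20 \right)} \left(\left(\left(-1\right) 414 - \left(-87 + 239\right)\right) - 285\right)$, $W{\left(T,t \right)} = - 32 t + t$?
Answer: $- \frac{1}{527620} \approx -1.8953 \cdot 10^{-6}$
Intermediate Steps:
$s = \frac{20}{3}$ ($s = 4 \cdot 5 \cdot \frac{1}{3} = 4 \cdot \frac{5}{3} = \frac{20}{3} \approx 6.6667$)
$W{\left(T,t \right)} = - 31 t$
$x = -527620$ ($x = \left(-31\right) \left(-20\right) \left(\left(\left(-1\right) 414 - \left(-87 + 239\right)\right) - 285\right) = 620 \left(\left(-414 - 152\right) - 285\right) = 620 \left(-566 - 285\right) = 620 \left(-851\right) = -527620$)
$\frac{1}{x} = \frac{1}{-527620} = - \frac{1}{527620}$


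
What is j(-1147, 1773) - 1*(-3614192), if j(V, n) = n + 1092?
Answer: 3617057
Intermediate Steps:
j(V, n) = 1092 + n
j(-1147, 1773) - 1*(-3614192) = (1092 + 1773) - 1*(-3614192) = 2865 + 3614192 = 3617057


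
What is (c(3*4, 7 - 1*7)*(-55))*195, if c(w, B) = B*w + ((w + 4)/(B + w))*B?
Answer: 0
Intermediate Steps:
c(w, B) = B*w + B*(4 + w)/(B + w) (c(w, B) = B*w + ((4 + w)/(B + w))*B = B*w + B*(4 + w)/(B + w))
(c(3*4, 7 - 1*7)*(-55))*195 = (((7 - 1*7)*(4 + 3*4 + (3*4)² + (7 - 1*7)*(3*4))/((7 - 1*7) + 3*4))*(-55))*195 = (((7 - 7)*(4 + 12 + 12² + (7 - 7)*12)/((7 - 7) + 12))*(-55))*195 = ((0*(4 + 12 + 144 + 0*12)/(0 + 12))*(-55))*195 = ((0*(4 + 12 + 144 + 0)/12)*(-55))*195 = ((0*(1/12)*160)*(-55))*195 = (0*(-55))*195 = 0*195 = 0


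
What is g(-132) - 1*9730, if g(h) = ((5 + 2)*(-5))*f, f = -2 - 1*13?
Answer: -9205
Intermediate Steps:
f = -15 (f = -2 - 13 = -15)
g(h) = 525 (g(h) = ((5 + 2)*(-5))*(-15) = (7*(-5))*(-15) = -35*(-15) = 525)
g(-132) - 1*9730 = 525 - 1*9730 = 525 - 9730 = -9205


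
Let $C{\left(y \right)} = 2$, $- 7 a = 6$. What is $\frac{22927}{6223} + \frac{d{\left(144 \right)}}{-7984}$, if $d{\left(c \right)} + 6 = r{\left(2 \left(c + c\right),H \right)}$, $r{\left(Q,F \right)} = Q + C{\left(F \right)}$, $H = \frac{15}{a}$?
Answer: $\frac{44872403}{12421108} \approx 3.6126$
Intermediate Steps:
$a = - \frac{6}{7}$ ($a = \left(- \frac{1}{7}\right) 6 = - \frac{6}{7} \approx -0.85714$)
$H = - \frac{35}{2}$ ($H = \frac{15}{- \frac{6}{7}} = 15 \left(- \frac{7}{6}\right) = - \frac{35}{2} \approx -17.5$)
$r{\left(Q,F \right)} = 2 + Q$ ($r{\left(Q,F \right)} = Q + 2 = 2 + Q$)
$d{\left(c \right)} = -4 + 4 c$ ($d{\left(c \right)} = -6 + \left(2 + 2 \left(c + c\right)\right) = -6 + \left(2 + 2 \cdot 2 c\right) = -6 + \left(2 + 4 c\right) = -4 + 4 c$)
$\frac{22927}{6223} + \frac{d{\left(144 \right)}}{-7984} = \frac{22927}{6223} + \frac{-4 + 4 \cdot 144}{-7984} = 22927 \cdot \frac{1}{6223} + \left(-4 + 576\right) \left(- \frac{1}{7984}\right) = \frac{22927}{6223} + 572 \left(- \frac{1}{7984}\right) = \frac{22927}{6223} - \frac{143}{1996} = \frac{44872403}{12421108}$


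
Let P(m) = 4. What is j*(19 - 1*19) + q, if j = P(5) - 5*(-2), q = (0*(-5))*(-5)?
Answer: 0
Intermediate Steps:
q = 0 (q = 0*(-5) = 0)
j = 14 (j = 4 - 5*(-2) = 4 + 10 = 14)
j*(19 - 1*19) + q = 14*(19 - 1*19) + 0 = 14*(19 - 19) + 0 = 14*0 + 0 = 0 + 0 = 0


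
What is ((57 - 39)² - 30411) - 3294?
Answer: -33381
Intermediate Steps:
((57 - 39)² - 30411) - 3294 = (18² - 30411) - 3294 = (324 - 30411) - 3294 = -30087 - 3294 = -33381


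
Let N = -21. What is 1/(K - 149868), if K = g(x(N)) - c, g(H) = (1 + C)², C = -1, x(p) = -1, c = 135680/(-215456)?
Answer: -6733/1009057004 ≈ -6.6726e-6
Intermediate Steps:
c = -4240/6733 (c = 135680*(-1/215456) = -4240/6733 ≈ -0.62973)
g(H) = 0 (g(H) = (1 - 1)² = 0² = 0)
K = 4240/6733 (K = 0 - 1*(-4240/6733) = 0 + 4240/6733 = 4240/6733 ≈ 0.62973)
1/(K - 149868) = 1/(4240/6733 - 149868) = 1/(-1009057004/6733) = -6733/1009057004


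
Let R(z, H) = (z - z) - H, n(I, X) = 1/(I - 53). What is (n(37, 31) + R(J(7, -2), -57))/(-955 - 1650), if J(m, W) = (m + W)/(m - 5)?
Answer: -911/41680 ≈ -0.021857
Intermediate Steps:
n(I, X) = 1/(-53 + I)
J(m, W) = (W + m)/(-5 + m)
R(z, H) = -H (R(z, H) = 0 - H = -H)
(n(37, 31) + R(J(7, -2), -57))/(-955 - 1650) = (1/(-53 + 37) - 1*(-57))/(-955 - 1650) = (1/(-16) + 57)/(-2605) = (-1/16 + 57)*(-1/2605) = (911/16)*(-1/2605) = -911/41680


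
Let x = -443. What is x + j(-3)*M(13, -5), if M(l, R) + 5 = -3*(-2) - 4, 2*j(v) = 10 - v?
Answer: -925/2 ≈ -462.50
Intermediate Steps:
j(v) = 5 - v/2 (j(v) = (10 - v)/2 = 5 - v/2)
M(l, R) = -3 (M(l, R) = -5 + (-3*(-2) - 4) = -5 + (6 - 4) = -5 + 2 = -3)
x + j(-3)*M(13, -5) = -443 + (5 - 1/2*(-3))*(-3) = -443 + (5 + 3/2)*(-3) = -443 + (13/2)*(-3) = -443 - 39/2 = -925/2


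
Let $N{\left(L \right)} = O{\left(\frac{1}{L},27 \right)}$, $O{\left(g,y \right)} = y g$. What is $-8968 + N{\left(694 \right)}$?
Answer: $- \frac{6223765}{694} \approx -8968.0$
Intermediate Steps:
$O{\left(g,y \right)} = g y$
$N{\left(L \right)} = \frac{27}{L}$ ($N{\left(L \right)} = \frac{1}{L} 27 = \frac{27}{L}$)
$-8968 + N{\left(694 \right)} = -8968 + \frac{27}{694} = - \frac{6223765}{694}$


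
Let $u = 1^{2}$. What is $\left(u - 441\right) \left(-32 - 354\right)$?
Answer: $169840$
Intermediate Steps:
$u = 1$
$\left(u - 441\right) \left(-32 - 354\right) = \left(1 - 441\right) \left(-32 - 354\right) = \left(-440\right) \left(-386\right) = 169840$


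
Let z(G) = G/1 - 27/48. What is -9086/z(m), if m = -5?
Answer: 145376/89 ≈ 1633.4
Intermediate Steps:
z(G) = -9/16 + G (z(G) = G*1 - 27*1/48 = G - 9/16 = -9/16 + G)
-9086/z(m) = -9086/(-9/16 - 5) = -9086/(-89/16) = -9086*(-16/89) = 145376/89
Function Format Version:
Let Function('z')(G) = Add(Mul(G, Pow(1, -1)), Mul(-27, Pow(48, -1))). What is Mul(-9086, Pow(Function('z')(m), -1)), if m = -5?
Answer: Rational(145376, 89) ≈ 1633.4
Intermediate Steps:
Function('z')(G) = Add(Rational(-9, 16), G) (Function('z')(G) = Add(Mul(G, 1), Mul(-27, Rational(1, 48))) = Add(G, Rational(-9, 16)) = Add(Rational(-9, 16), G))
Mul(-9086, Pow(Function('z')(m), -1)) = Mul(-9086, Pow(Add(Rational(-9, 16), -5), -1)) = Mul(-9086, Pow(Rational(-89, 16), -1)) = Mul(-9086, Rational(-16, 89)) = Rational(145376, 89)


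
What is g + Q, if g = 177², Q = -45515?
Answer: -14186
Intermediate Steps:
g = 31329
g + Q = 31329 - 45515 = -14186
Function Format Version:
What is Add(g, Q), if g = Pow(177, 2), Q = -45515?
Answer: -14186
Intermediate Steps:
g = 31329
Add(g, Q) = Add(31329, -45515) = -14186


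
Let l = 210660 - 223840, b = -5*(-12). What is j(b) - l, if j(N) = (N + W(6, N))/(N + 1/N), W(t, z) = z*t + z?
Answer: 47489980/3601 ≈ 13188.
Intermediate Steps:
b = 60
W(t, z) = z + t*z (W(t, z) = t*z + z = z + t*z)
j(N) = 8*N/(N + 1/N) (j(N) = (N + N*(1 + 6))/(N + 1/N) = (N + N*7)/(N + 1/N) = (N + 7*N)/(N + 1/N) = (8*N)/(N + 1/N) = 8*N/(N + 1/N))
l = -13180
j(b) - l = 8*60**2/(1 + 60**2) - 1*(-13180) = 8*3600/(1 + 3600) + 13180 = 8*3600/3601 + 13180 = 8*3600*(1/3601) + 13180 = 28800/3601 + 13180 = 47489980/3601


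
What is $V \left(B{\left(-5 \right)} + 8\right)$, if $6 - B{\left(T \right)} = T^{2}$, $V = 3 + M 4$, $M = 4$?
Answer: $-209$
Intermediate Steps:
$V = 19$ ($V = 3 + 4 \cdot 4 = 3 + 16 = 19$)
$B{\left(T \right)} = 6 - T^{2}$
$V \left(B{\left(-5 \right)} + 8\right) = 19 \left(\left(6 - \left(-5\right)^{2}\right) + 8\right) = 19 \left(\left(6 - 25\right) + 8\right) = 19 \left(-19 + 8\right) = 19 \left(-11\right) = -209$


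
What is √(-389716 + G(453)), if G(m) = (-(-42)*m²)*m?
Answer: √3903916718 ≈ 62481.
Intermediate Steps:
G(m) = 42*m³ (G(m) = (42*m²)*m = 42*m³)
√(-389716 + G(453)) = √(-389716 + 42*453³) = √(-389716 + 42*92959677) = √(-389716 + 3904306434) = √3903916718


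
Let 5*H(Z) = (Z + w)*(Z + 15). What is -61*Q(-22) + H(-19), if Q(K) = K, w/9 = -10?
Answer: 7146/5 ≈ 1429.2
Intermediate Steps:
w = -90 (w = 9*(-10) = -90)
H(Z) = (-90 + Z)*(15 + Z)/5 (H(Z) = ((Z - 90)*(Z + 15))/5 = ((-90 + Z)*(15 + Z))/5 = (-90 + Z)*(15 + Z)/5)
-61*Q(-22) + H(-19) = -61*(-22) + (-270 - 15*(-19) + (⅕)*(-19)²) = 1342 + (-270 + 285 + (⅕)*361) = 1342 + (-270 + 285 + 361/5) = 1342 + 436/5 = 7146/5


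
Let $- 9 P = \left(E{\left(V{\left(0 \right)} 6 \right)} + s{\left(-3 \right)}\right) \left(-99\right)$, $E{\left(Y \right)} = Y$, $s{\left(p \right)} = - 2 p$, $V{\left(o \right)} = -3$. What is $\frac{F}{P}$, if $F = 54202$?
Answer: $- \frac{27101}{66} \approx -410.62$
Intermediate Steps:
$P = -132$ ($P = - \frac{\left(\left(-3\right) 6 - -6\right) \left(-99\right)}{9} = - \frac{\left(-18 + 6\right) \left(-99\right)}{9} = - \frac{\left(-12\right) \left(-99\right)}{9} = \left(- \frac{1}{9}\right) 1188 = -132$)
$\frac{F}{P} = \frac{54202}{-132} = 54202 \left(- \frac{1}{132}\right) = - \frac{27101}{66}$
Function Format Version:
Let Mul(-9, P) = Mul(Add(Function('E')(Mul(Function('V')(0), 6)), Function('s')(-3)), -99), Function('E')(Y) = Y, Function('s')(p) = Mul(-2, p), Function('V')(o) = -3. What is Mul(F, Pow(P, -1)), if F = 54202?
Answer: Rational(-27101, 66) ≈ -410.62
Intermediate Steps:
P = -132 (P = Mul(Rational(-1, 9), Mul(Add(Mul(-3, 6), Mul(-2, -3)), -99)) = Mul(Rational(-1, 9), Mul(Add(-18, 6), -99)) = Mul(Rational(-1, 9), Mul(-12, -99)) = Mul(Rational(-1, 9), 1188) = -132)
Mul(F, Pow(P, -1)) = Mul(54202, Pow(-132, -1)) = Mul(54202, Rational(-1, 132)) = Rational(-27101, 66)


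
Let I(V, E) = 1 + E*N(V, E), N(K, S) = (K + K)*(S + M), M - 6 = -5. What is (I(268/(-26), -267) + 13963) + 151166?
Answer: -16887206/13 ≈ -1.2990e+6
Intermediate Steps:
M = 1 (M = 6 - 5 = 1)
N(K, S) = 2*K*(1 + S) (N(K, S) = (K + K)*(S + 1) = (2*K)*(1 + S) = 2*K*(1 + S))
I(V, E) = 1 + 2*E*V*(1 + E) (I(V, E) = 1 + E*(2*V*(1 + E)) = 1 + 2*E*V*(1 + E))
(I(268/(-26), -267) + 13963) + 151166 = ((1 + 2*(-267)*(268/(-26))*(1 - 267)) + 13963) + 151166 = ((1 + 2*(-267)*(268*(-1/26))*(-266)) + 13963) + 151166 = ((1 + 2*(-267)*(-134/13)*(-266)) + 13963) + 151166 = ((1 - 19033896/13) + 13963) + 151166 = (-19033883/13 + 13963) + 151166 = -18852364/13 + 151166 = -16887206/13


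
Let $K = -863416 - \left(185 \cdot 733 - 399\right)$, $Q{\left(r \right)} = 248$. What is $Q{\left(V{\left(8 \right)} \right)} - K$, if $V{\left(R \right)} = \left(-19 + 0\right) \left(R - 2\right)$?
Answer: $998870$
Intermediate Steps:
$V{\left(R \right)} = 38 - 19 R$ ($V{\left(R \right)} = - 19 \left(-2 + R\right) = 38 - 19 R$)
$K = -998622$ ($K = -863416 - \left(135605 - 399\right) = -863416 - 135206 = -998622$)
$Q{\left(V{\left(8 \right)} \right)} - K = 248 - -998622 = 248 + 998622 = 998870$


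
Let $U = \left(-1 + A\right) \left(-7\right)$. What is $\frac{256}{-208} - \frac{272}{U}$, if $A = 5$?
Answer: $\frac{772}{91} \approx 8.4835$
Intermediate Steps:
$U = -28$ ($U = \left(-1 + 5\right) \left(-7\right) = 4 \left(-7\right) = -28$)
$\frac{256}{-208} - \frac{272}{U} = \frac{256}{-208} - \frac{272}{-28} = 256 \left(- \frac{1}{208}\right) - - \frac{68}{7} = - \frac{16}{13} + \frac{68}{7} = \frac{772}{91}$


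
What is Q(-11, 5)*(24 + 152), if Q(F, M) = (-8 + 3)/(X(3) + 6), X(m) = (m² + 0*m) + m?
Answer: -440/9 ≈ -48.889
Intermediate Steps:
X(m) = m + m² (X(m) = (m² + 0) + m = m² + m = m + m²)
Q(F, M) = -5/18 (Q(F, M) = (-8 + 3)/(3*(1 + 3) + 6) = -5/(3*4 + 6) = -5/(12 + 6) = -5/18)
Q(-11, 5)*(24 + 152) = -5*(24 + 152)/18 = -5/18*176 = -440/9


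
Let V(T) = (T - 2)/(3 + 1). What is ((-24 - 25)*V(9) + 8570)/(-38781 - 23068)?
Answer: -33937/247396 ≈ -0.13718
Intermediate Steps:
V(T) = -1/2 + T/4 (V(T) = (-2 + T)/4 = (-2 + T)*(1/4) = -1/2 + T/4)
((-24 - 25)*V(9) + 8570)/(-38781 - 23068) = ((-24 - 25)*(-1/2 + (1/4)*9) + 8570)/(-38781 - 23068) = (-49*(-1/2 + 9/4) + 8570)/(-61849) = (-49*7/4 + 8570)*(-1/61849) = (-343/4 + 8570)*(-1/61849) = (33937/4)*(-1/61849) = -33937/247396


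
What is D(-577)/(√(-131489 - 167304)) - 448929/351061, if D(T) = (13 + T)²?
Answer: -448929/351061 - 318096*I*√298793/298793 ≈ -1.2788 - 581.93*I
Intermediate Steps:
D(-577)/(√(-131489 - 167304)) - 448929/351061 = (13 - 577)²/(√(-131489 - 167304)) - 448929/351061 = (-564)²/(√(-298793)) - 448929*1/351061 = 318096/((I*√298793)) - 448929/351061 = 318096*(-I*√298793/298793) - 448929/351061 = -318096*I*√298793/298793 - 448929/351061 = -448929/351061 - 318096*I*√298793/298793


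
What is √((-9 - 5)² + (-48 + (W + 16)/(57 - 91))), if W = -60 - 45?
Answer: 3*√19346/34 ≈ 12.273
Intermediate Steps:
W = -105
√((-9 - 5)² + (-48 + (W + 16)/(57 - 91))) = √((-9 - 5)² + (-48 + (-105 + 16)/(57 - 91))) = √((-14)² + (-48 - 89/(-34))) = √(196 + (-48 - 89*(-1/34))) = √(196 + (-48 + 89/34)) = √(196 - 1543/34) = √(5121/34) = 3*√19346/34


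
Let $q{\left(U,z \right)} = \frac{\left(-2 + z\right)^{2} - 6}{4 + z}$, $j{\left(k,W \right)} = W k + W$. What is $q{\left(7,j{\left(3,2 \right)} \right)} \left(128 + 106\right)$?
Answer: $585$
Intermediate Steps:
$j{\left(k,W \right)} = W + W k$
$q{\left(U,z \right)} = \frac{-6 + \left(-2 + z\right)^{2}}{4 + z}$
$q{\left(7,j{\left(3,2 \right)} \right)} \left(128 + 106\right) = \frac{-6 + \left(-2 + 2 \left(1 + 3\right)\right)^{2}}{4 + 2 \left(1 + 3\right)} \left(128 + 106\right) = \frac{-6 + \left(-2 + 2 \cdot 4\right)^{2}}{4 + 2 \cdot 4} \cdot 234 = \frac{-6 + \left(-2 + 8\right)^{2}}{4 + 8} \cdot 234 = \frac{-6 + 6^{2}}{12} \cdot 234 = \frac{-6 + 36}{12} \cdot 234 = \frac{1}{12} \cdot 30 \cdot 234 = \frac{5}{2} \cdot 234 = 585$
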